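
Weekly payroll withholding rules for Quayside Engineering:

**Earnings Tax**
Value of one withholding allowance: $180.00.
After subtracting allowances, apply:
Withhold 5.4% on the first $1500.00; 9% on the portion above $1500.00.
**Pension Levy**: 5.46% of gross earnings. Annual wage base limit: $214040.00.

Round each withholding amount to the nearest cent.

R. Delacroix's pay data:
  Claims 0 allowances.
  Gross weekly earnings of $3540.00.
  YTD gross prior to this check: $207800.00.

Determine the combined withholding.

Earnings Tax: taxable = $3540.00
  $81.00 + 9% × ($3540.00 − $1500.00) = $81.00 + 9% × $2040.00 = $264.60
Pension Levy: 5.46% × $3540.00 = $193.28
Total: $264.60 + $193.28 = $457.88

$457.88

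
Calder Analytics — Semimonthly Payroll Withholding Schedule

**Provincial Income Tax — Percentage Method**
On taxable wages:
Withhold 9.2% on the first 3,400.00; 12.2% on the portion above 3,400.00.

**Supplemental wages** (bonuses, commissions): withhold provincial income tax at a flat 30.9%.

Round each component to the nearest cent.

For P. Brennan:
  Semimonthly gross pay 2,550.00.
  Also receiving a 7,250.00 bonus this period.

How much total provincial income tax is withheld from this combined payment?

2,474.85

Provincial Income Tax: taxable = 2,550.00
  9.2% × 2,550.00 = 234.60
Supplemental (30.9% flat on bonus): 30.9% × 7,250.00 = 2,240.25
Total provincial income tax: 234.60 + 2,240.25 = 2,474.85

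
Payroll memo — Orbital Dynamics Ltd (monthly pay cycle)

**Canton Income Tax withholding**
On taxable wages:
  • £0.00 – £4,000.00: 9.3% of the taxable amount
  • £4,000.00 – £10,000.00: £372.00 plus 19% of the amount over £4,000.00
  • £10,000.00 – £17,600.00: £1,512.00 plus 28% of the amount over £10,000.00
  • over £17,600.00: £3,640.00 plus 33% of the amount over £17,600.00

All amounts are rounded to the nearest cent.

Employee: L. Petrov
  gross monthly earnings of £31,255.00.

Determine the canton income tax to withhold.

£8,146.15

Canton Income Tax: taxable = £31,255.00
  £3,640.00 + 33% × (£31,255.00 − £17,600.00) = £3,640.00 + 33% × £13,655.00 = £8,146.15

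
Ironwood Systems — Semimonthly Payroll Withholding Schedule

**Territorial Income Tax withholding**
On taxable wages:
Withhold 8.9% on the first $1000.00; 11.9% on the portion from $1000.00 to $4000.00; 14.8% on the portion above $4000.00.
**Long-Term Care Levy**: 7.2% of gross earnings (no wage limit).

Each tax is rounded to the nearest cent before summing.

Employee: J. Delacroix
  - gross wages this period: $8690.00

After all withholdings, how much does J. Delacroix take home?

$6924.20

Territorial Income Tax: taxable = $8690.00
  $446.00 + 14.8% × ($8690.00 − $4000.00) = $446.00 + 14.8% × $4690.00 = $1140.12
Long-Term Care Levy: 7.2% × $8690.00 = $625.68
Total withheld: $1140.12 + $625.68 = $1765.80
Net pay: $8690.00 − $1765.80 = $6924.20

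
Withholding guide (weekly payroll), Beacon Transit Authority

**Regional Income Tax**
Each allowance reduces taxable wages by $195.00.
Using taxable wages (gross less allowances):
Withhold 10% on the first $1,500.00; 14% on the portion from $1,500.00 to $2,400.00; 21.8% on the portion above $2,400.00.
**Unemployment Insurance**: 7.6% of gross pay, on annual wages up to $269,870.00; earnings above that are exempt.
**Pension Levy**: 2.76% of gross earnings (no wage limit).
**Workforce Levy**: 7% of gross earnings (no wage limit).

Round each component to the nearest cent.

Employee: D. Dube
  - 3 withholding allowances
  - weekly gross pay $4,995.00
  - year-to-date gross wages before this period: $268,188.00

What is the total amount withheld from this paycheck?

Regional Income Tax: taxable = $4,995.00 − 3×$195.00 = $4,410.00
  $276.00 + 21.8% × ($4,410.00 − $2,400.00) = $276.00 + 21.8% × $2,010.00 = $714.18
Unemployment Insurance: cap $269,870.00 − YTD $268,188.00 = $1,682.00 subject; 7.6% × $1,682.00 = $127.83
Pension Levy: 2.76% × $4,995.00 = $137.86
Workforce Levy: 7% × $4,995.00 = $349.65
Total: $714.18 + $127.83 + $137.86 + $349.65 = $1,329.52

$1,329.52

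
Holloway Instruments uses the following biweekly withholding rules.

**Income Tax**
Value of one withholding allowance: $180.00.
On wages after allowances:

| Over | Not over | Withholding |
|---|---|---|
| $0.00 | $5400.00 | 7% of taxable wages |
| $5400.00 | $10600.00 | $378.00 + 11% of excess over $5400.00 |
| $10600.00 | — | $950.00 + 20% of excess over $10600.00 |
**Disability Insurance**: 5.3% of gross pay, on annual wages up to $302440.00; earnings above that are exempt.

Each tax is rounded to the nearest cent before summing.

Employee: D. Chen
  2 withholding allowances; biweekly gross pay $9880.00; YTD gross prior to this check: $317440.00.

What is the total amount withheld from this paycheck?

$831.20

Income Tax: taxable = $9880.00 − 2×$180.00 = $9520.00
  $378.00 + 11% × ($9520.00 − $5400.00) = $378.00 + 11% × $4120.00 = $831.20
Disability Insurance: YTD $317440.00 ≥ cap $302440.00 → $0.00
Total: $831.20 + $0.00 = $831.20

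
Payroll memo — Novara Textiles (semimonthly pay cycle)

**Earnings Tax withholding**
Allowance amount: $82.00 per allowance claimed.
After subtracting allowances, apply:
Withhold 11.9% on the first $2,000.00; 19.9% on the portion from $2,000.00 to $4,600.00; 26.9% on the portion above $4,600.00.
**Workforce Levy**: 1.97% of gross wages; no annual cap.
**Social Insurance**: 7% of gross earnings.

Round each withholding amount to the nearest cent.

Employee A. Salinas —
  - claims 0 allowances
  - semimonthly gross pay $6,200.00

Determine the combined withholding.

$1,741.94

Earnings Tax: taxable = $6,200.00
  $755.40 + 26.9% × ($6,200.00 − $4,600.00) = $755.40 + 26.9% × $1,600.00 = $1,185.80
Workforce Levy: 1.97% × $6,200.00 = $122.14
Social Insurance: 7% × $6,200.00 = $434.00
Total: $1,185.80 + $122.14 + $434.00 = $1,741.94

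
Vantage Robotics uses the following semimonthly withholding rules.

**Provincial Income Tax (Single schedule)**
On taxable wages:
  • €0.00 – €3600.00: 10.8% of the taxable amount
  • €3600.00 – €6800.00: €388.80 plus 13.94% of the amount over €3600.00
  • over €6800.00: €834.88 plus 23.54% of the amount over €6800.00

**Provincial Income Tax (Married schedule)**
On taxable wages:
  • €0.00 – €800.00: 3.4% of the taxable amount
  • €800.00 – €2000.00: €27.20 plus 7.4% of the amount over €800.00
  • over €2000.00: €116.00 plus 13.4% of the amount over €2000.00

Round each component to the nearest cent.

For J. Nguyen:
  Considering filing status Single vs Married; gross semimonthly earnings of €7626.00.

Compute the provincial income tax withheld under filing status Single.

€1029.32

Provincial Income Tax (Single): taxable = €7626.00
  €834.88 + 23.54% × (€7626.00 − €6800.00) = €834.88 + 23.54% × €826.00 = €1029.32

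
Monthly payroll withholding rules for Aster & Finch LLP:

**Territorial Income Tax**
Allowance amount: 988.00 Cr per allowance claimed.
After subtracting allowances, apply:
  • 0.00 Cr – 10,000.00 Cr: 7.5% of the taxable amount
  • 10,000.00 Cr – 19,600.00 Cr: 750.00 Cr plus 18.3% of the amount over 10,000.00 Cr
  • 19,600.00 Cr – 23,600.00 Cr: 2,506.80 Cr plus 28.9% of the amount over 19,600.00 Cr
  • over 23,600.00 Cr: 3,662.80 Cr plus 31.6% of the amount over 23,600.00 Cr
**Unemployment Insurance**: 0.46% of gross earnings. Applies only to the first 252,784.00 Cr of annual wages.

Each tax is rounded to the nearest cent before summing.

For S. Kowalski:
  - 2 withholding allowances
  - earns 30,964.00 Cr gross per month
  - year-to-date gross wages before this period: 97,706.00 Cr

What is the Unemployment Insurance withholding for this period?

Unemployment Insurance: 0.46% × 30,964.00 Cr = 142.43 Cr

142.43 Cr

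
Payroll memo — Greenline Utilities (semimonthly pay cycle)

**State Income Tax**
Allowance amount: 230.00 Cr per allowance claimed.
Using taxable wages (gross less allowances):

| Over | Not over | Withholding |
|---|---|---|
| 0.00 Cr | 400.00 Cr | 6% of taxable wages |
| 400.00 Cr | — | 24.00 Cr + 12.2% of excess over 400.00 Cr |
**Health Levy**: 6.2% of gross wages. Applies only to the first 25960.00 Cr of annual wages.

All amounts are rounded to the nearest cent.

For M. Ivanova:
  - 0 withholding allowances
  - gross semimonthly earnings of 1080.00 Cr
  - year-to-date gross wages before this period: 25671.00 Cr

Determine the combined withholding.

State Income Tax: taxable = 1080.00 Cr
  24.00 Cr + 12.2% × (1080.00 Cr − 400.00 Cr) = 24.00 Cr + 12.2% × 680.00 Cr = 106.96 Cr
Health Levy: cap 25960.00 Cr − YTD 25671.00 Cr = 289.00 Cr subject; 6.2% × 289.00 Cr = 17.92 Cr
Total: 106.96 Cr + 17.92 Cr = 124.88 Cr

124.88 Cr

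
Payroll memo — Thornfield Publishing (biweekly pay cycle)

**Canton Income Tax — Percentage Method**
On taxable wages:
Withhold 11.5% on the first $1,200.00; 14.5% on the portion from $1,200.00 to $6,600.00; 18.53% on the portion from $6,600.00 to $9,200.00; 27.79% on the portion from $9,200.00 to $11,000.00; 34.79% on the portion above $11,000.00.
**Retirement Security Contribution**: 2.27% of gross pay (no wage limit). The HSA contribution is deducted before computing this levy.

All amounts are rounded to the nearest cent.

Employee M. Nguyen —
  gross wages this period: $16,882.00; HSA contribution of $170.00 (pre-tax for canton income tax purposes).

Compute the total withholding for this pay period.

Canton Income Tax: taxable = $16,882.00 − $170.00 = $16,712.00
  $1,903.00 + 34.79% × ($16,712.00 − $11,000.00) = $1,903.00 + 34.79% × $5,712.00 = $3,890.20
Retirement Security Contribution: 2.27% × $16,712.00 = $379.36
Total: $3,890.20 + $379.36 = $4,269.56

$4,269.56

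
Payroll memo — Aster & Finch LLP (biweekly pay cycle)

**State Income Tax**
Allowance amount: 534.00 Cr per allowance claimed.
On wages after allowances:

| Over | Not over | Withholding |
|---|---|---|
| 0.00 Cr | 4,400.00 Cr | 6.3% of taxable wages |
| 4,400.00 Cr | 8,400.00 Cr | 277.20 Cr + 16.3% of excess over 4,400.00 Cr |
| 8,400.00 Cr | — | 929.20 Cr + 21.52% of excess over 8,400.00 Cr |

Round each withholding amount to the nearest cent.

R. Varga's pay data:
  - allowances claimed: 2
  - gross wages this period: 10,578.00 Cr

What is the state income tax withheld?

State Income Tax: taxable = 10,578.00 Cr − 2×534.00 Cr = 9,510.00 Cr
  929.20 Cr + 21.52% × (9,510.00 Cr − 8,400.00 Cr) = 929.20 Cr + 21.52% × 1,110.00 Cr = 1,168.07 Cr

1,168.07 Cr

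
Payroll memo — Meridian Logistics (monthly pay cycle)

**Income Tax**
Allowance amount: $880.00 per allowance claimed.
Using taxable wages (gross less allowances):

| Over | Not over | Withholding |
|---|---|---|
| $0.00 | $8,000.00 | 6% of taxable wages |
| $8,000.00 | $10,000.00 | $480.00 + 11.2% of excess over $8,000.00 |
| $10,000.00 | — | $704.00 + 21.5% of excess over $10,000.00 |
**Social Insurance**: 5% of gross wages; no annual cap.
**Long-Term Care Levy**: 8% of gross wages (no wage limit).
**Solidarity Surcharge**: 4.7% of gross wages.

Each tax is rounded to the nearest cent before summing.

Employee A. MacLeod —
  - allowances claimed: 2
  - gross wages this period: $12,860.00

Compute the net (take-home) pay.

$9,643.28

Income Tax: taxable = $12,860.00 − 2×$880.00 = $11,100.00
  $704.00 + 21.5% × ($11,100.00 − $10,000.00) = $704.00 + 21.5% × $1,100.00 = $940.50
Social Insurance: 5% × $12,860.00 = $643.00
Long-Term Care Levy: 8% × $12,860.00 = $1,028.80
Solidarity Surcharge: 4.7% × $12,860.00 = $604.42
Total withheld: $940.50 + $643.00 + $1,028.80 + $604.42 = $3,216.72
Net pay: $12,860.00 − $3,216.72 = $9,643.28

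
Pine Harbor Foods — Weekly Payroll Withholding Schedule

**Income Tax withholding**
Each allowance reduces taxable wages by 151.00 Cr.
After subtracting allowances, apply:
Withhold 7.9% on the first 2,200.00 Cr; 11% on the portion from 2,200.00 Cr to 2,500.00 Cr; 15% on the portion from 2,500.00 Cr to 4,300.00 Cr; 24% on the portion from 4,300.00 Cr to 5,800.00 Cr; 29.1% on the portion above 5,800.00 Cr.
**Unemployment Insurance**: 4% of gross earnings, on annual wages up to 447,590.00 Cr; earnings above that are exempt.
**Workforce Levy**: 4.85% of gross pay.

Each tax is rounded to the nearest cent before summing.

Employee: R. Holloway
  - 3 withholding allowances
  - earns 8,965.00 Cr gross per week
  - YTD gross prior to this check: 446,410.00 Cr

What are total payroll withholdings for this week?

2,107.99 Cr

Income Tax: taxable = 8,965.00 Cr − 3×151.00 Cr = 8,512.00 Cr
  836.80 Cr + 29.1% × (8,512.00 Cr − 5,800.00 Cr) = 836.80 Cr + 29.1% × 2,712.00 Cr = 1,625.99 Cr
Unemployment Insurance: cap 447,590.00 Cr − YTD 446,410.00 Cr = 1,180.00 Cr subject; 4% × 1,180.00 Cr = 47.20 Cr
Workforce Levy: 4.85% × 8,965.00 Cr = 434.80 Cr
Total: 1,625.99 Cr + 47.20 Cr + 434.80 Cr = 2,107.99 Cr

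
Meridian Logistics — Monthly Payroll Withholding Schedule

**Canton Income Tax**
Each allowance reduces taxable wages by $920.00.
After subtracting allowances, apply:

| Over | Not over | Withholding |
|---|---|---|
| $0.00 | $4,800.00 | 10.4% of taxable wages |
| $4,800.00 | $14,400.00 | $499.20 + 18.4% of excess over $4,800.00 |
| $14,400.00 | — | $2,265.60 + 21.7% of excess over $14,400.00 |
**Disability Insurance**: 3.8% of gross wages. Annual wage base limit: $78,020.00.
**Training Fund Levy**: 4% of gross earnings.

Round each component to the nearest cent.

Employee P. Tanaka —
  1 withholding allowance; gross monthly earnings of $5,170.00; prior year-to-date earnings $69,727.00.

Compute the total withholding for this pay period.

$845.26

Canton Income Tax: taxable = $5,170.00 − 1×$920.00 = $4,250.00
  10.4% × $4,250.00 = $442.00
Disability Insurance: 3.8% × $5,170.00 = $196.46
Training Fund Levy: 4% × $5,170.00 = $206.80
Total: $442.00 + $196.46 + $206.80 = $845.26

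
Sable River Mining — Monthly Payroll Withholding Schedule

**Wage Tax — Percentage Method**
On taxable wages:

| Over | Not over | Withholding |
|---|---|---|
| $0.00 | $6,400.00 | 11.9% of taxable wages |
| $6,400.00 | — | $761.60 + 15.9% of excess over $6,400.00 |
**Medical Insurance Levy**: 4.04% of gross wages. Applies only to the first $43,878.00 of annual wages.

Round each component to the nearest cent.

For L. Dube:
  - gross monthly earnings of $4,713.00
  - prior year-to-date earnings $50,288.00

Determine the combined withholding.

Wage Tax: taxable = $4,713.00
  11.9% × $4,713.00 = $560.85
Medical Insurance Levy: YTD $50,288.00 ≥ cap $43,878.00 → $0.00
Total: $560.85 + $0.00 = $560.85

$560.85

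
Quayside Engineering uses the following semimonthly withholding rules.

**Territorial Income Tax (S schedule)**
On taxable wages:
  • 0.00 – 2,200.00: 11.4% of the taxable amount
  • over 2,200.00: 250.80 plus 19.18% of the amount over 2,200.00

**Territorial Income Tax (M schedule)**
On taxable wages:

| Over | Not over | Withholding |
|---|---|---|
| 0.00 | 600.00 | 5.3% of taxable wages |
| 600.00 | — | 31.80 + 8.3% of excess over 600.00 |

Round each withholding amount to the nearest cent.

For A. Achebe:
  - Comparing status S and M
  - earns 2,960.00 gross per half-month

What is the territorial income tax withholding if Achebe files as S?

396.57

Territorial Income Tax (S): taxable = 2,960.00
  250.80 + 19.18% × (2,960.00 − 2,200.00) = 250.80 + 19.18% × 760.00 = 396.57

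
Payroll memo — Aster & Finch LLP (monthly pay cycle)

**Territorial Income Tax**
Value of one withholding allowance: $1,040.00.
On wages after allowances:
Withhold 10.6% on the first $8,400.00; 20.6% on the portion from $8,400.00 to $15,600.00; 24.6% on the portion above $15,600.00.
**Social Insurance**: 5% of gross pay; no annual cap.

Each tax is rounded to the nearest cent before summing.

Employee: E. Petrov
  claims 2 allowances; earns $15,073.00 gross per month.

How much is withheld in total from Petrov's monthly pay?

$2,590.21

Territorial Income Tax: taxable = $15,073.00 − 2×$1,040.00 = $12,993.00
  $890.40 + 20.6% × ($12,993.00 − $8,400.00) = $890.40 + 20.6% × $4,593.00 = $1,836.56
Social Insurance: 5% × $15,073.00 = $753.65
Total: $1,836.56 + $753.65 = $2,590.21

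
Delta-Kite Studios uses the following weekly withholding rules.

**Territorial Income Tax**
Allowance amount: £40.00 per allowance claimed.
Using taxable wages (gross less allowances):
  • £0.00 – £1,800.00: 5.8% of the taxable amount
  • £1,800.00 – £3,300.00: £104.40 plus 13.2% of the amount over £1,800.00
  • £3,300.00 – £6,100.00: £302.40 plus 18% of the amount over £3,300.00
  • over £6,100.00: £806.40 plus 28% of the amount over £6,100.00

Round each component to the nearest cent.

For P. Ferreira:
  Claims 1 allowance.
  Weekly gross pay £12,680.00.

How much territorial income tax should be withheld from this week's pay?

£2,637.60

Territorial Income Tax: taxable = £12,680.00 − 1×£40.00 = £12,640.00
  £806.40 + 28% × (£12,640.00 − £6,100.00) = £806.40 + 28% × £6,540.00 = £2,637.60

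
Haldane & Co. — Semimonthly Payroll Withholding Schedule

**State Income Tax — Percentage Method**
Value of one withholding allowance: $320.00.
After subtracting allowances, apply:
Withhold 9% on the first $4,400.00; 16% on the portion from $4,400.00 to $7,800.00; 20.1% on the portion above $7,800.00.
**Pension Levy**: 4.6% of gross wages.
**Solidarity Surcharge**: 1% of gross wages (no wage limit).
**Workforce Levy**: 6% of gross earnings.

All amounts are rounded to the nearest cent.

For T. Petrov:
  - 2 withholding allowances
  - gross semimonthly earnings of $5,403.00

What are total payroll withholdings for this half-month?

$1,080.83

State Income Tax: taxable = $5,403.00 − 2×$320.00 = $4,763.00
  $396.00 + 16% × ($4,763.00 − $4,400.00) = $396.00 + 16% × $363.00 = $454.08
Pension Levy: 4.6% × $5,403.00 = $248.54
Solidarity Surcharge: 1% × $5,403.00 = $54.03
Workforce Levy: 6% × $5,403.00 = $324.18
Total: $454.08 + $248.54 + $54.03 + $324.18 = $1,080.83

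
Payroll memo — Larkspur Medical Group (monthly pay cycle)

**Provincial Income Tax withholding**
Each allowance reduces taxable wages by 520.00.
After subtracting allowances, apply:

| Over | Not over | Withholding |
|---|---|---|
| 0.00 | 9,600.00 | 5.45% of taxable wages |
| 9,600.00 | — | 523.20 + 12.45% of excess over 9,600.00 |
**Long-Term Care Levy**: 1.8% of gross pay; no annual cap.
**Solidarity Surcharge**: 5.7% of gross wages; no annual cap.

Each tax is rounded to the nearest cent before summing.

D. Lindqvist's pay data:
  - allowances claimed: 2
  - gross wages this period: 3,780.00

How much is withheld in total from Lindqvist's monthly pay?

432.83

Provincial Income Tax: taxable = 3,780.00 − 2×520.00 = 2,740.00
  5.45% × 2,740.00 = 149.33
Long-Term Care Levy: 1.8% × 3,780.00 = 68.04
Solidarity Surcharge: 5.7% × 3,780.00 = 215.46
Total: 149.33 + 68.04 + 215.46 = 432.83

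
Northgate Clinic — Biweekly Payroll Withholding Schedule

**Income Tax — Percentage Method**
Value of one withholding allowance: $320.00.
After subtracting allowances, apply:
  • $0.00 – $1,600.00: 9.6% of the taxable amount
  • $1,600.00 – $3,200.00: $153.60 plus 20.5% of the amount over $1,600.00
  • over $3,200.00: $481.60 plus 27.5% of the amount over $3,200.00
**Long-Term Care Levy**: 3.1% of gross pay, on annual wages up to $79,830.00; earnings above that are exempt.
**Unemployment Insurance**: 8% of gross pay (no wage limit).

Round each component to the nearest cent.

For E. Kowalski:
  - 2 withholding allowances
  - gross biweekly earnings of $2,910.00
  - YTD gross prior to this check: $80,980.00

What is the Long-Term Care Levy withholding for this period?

Long-Term Care Levy: YTD $80,980.00 ≥ cap $79,830.00 → $0.00

$0.00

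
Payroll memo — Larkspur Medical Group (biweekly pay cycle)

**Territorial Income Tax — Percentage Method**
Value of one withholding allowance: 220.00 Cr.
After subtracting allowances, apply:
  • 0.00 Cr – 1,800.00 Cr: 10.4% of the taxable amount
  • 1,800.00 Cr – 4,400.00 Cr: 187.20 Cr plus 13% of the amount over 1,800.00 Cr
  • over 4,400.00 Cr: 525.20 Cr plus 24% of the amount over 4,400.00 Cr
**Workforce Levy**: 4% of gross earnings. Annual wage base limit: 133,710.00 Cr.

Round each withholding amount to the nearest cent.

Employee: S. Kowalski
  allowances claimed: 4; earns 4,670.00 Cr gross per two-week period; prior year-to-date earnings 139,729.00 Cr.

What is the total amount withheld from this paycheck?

Territorial Income Tax: taxable = 4,670.00 Cr − 4×220.00 Cr = 3,790.00 Cr
  187.20 Cr + 13% × (3,790.00 Cr − 1,800.00 Cr) = 187.20 Cr + 13% × 1,990.00 Cr = 445.90 Cr
Workforce Levy: YTD 139,729.00 Cr ≥ cap 133,710.00 Cr → 0.00 Cr
Total: 445.90 Cr + 0.00 Cr = 445.90 Cr

445.90 Cr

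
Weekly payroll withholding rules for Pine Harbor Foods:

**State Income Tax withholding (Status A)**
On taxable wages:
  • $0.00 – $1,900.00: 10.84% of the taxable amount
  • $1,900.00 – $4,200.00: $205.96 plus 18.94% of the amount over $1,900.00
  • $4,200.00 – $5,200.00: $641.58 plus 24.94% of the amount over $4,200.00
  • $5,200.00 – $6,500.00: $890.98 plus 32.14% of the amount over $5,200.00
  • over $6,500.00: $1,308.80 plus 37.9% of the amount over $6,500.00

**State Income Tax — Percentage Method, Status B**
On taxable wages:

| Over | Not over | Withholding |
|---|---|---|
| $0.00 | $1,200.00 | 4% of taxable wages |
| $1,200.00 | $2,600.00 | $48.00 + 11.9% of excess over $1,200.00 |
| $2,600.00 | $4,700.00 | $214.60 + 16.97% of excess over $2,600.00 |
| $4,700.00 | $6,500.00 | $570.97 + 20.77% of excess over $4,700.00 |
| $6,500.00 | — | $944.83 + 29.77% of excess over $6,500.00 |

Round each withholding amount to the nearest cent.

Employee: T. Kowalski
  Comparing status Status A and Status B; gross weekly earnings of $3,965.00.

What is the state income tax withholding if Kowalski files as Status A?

State Income Tax (Status A): taxable = $3,965.00
  $205.96 + 18.94% × ($3,965.00 − $1,900.00) = $205.96 + 18.94% × $2,065.00 = $597.07

$597.07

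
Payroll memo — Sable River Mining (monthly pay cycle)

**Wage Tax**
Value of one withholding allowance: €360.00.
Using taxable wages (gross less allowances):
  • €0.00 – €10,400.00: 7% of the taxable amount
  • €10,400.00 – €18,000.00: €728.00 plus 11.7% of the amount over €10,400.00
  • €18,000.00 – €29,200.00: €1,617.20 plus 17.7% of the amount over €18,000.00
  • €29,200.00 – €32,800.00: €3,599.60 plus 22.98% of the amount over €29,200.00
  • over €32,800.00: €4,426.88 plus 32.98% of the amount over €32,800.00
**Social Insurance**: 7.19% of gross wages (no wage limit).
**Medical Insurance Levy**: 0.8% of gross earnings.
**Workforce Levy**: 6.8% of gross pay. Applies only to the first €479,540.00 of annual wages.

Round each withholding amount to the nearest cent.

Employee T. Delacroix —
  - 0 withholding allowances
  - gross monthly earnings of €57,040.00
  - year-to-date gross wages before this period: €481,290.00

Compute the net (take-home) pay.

€40,061.27

Wage Tax: taxable = €57,040.00
  €4,426.88 + 32.98% × (€57,040.00 − €32,800.00) = €4,426.88 + 32.98% × €24,240.00 = €12,421.23
Social Insurance: 7.19% × €57,040.00 = €4,101.18
Medical Insurance Levy: 0.8% × €57,040.00 = €456.32
Workforce Levy: YTD €481,290.00 ≥ cap €479,540.00 → €0.00
Total withheld: €12,421.23 + €4,101.18 + €456.32 + €0.00 = €16,978.73
Net pay: €57,040.00 − €16,978.73 = €40,061.27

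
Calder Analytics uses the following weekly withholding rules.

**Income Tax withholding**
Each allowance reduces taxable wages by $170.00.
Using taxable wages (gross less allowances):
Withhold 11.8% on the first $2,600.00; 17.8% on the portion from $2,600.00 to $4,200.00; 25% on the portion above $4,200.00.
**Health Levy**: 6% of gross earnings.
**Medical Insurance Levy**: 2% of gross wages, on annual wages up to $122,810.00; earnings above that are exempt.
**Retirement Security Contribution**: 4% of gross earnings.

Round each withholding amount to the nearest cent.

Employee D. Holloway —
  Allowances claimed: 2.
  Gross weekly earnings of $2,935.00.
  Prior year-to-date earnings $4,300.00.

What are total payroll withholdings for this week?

$658.41

Income Tax: taxable = $2,935.00 − 2×$170.00 = $2,595.00
  11.8% × $2,595.00 = $306.21
Health Levy: 6% × $2,935.00 = $176.10
Medical Insurance Levy: 2% × $2,935.00 = $58.70
Retirement Security Contribution: 4% × $2,935.00 = $117.40
Total: $306.21 + $176.10 + $58.70 + $117.40 = $658.41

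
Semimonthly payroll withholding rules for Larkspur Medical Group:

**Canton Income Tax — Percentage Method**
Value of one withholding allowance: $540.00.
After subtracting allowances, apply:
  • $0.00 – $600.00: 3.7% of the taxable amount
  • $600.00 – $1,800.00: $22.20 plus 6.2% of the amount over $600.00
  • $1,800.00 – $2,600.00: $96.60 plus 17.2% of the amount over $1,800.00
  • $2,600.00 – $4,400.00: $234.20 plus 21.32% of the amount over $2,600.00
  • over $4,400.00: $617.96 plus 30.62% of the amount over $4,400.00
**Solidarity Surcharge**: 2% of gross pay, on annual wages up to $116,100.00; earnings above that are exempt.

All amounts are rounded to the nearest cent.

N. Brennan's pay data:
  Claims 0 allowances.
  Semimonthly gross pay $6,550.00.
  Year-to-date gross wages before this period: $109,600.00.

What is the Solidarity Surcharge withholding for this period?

$130.00

Solidarity Surcharge: cap $116,100.00 − YTD $109,600.00 = $6,500.00 subject; 2% × $6,500.00 = $130.00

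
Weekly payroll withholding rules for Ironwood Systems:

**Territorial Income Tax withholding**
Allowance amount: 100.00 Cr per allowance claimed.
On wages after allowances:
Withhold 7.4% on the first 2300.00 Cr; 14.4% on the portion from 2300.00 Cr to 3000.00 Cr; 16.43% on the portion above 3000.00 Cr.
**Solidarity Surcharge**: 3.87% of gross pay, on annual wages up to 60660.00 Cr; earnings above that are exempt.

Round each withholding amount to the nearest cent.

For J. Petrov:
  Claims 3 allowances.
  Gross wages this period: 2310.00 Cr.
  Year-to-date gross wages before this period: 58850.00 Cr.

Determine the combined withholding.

Territorial Income Tax: taxable = 2310.00 Cr − 3×100.00 Cr = 2010.00 Cr
  7.4% × 2010.00 Cr = 148.74 Cr
Solidarity Surcharge: cap 60660.00 Cr − YTD 58850.00 Cr = 1810.00 Cr subject; 3.87% × 1810.00 Cr = 70.05 Cr
Total: 148.74 Cr + 70.05 Cr = 218.79 Cr

218.79 Cr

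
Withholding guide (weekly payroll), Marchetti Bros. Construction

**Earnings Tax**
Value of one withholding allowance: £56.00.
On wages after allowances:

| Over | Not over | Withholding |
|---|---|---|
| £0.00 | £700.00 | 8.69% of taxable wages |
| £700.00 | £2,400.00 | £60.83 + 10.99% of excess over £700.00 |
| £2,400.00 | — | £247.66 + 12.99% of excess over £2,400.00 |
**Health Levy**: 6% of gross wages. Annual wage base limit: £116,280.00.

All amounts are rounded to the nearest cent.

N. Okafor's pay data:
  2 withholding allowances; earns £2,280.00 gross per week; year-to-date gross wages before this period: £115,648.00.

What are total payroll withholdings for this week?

Earnings Tax: taxable = £2,280.00 − 2×£56.00 = £2,168.00
  £60.83 + 10.99% × (£2,168.00 − £700.00) = £60.83 + 10.99% × £1,468.00 = £222.16
Health Levy: cap £116,280.00 − YTD £115,648.00 = £632.00 subject; 6% × £632.00 = £37.92
Total: £222.16 + £37.92 = £260.08

£260.08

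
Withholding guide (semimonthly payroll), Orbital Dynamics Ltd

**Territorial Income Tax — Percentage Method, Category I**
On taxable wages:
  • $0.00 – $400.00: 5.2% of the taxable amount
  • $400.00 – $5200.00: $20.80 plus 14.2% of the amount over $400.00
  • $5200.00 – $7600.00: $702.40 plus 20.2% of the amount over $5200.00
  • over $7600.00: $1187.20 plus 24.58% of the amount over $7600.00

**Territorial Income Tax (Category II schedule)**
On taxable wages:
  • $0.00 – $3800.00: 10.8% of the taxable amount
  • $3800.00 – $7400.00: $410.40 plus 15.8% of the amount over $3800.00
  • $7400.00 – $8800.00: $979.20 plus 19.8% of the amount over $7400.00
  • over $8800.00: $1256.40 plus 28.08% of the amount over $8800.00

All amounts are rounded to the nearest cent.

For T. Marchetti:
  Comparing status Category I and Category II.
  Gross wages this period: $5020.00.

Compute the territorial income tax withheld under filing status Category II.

Territorial Income Tax (Category II): taxable = $5020.00
  $410.40 + 15.8% × ($5020.00 − $3800.00) = $410.40 + 15.8% × $1220.00 = $603.16

$603.16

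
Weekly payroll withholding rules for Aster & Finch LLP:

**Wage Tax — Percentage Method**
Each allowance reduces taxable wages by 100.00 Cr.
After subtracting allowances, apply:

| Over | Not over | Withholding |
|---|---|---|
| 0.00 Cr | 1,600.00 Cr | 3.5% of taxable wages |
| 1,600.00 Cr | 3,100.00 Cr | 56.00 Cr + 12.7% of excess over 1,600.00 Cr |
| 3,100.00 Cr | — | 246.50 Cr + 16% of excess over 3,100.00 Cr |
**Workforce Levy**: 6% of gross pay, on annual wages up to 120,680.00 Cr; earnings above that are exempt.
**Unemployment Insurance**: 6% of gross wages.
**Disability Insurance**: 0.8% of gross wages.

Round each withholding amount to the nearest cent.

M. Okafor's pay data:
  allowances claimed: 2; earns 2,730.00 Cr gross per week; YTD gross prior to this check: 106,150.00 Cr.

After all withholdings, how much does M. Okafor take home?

2,206.45 Cr

Wage Tax: taxable = 2,730.00 Cr − 2×100.00 Cr = 2,530.00 Cr
  56.00 Cr + 12.7% × (2,530.00 Cr − 1,600.00 Cr) = 56.00 Cr + 12.7% × 930.00 Cr = 174.11 Cr
Workforce Levy: 6% × 2,730.00 Cr = 163.80 Cr
Unemployment Insurance: 6% × 2,730.00 Cr = 163.80 Cr
Disability Insurance: 0.8% × 2,730.00 Cr = 21.84 Cr
Total withheld: 174.11 Cr + 163.80 Cr + 163.80 Cr + 21.84 Cr = 523.55 Cr
Net pay: 2,730.00 Cr − 523.55 Cr = 2,206.45 Cr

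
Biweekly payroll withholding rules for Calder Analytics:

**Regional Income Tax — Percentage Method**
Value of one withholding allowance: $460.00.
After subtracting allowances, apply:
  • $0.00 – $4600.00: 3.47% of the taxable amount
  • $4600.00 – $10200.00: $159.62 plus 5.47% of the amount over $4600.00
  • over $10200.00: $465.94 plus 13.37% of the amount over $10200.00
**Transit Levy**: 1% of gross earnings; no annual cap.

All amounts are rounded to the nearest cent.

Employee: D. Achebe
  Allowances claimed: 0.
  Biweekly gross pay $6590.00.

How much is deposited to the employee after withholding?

$6255.63

Regional Income Tax: taxable = $6590.00
  $159.62 + 5.47% × ($6590.00 − $4600.00) = $159.62 + 5.47% × $1990.00 = $268.47
Transit Levy: 1% × $6590.00 = $65.90
Total withheld: $268.47 + $65.90 = $334.37
Net pay: $6590.00 − $334.37 = $6255.63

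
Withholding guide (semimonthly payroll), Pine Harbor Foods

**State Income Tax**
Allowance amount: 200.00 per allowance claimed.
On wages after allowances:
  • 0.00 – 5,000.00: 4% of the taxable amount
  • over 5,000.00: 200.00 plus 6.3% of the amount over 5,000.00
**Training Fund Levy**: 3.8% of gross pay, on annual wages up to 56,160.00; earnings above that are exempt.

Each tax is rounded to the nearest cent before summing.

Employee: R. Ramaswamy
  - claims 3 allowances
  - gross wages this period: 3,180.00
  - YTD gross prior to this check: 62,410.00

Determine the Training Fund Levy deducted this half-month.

0.00

Training Fund Levy: YTD 62,410.00 ≥ cap 56,160.00 → 0.00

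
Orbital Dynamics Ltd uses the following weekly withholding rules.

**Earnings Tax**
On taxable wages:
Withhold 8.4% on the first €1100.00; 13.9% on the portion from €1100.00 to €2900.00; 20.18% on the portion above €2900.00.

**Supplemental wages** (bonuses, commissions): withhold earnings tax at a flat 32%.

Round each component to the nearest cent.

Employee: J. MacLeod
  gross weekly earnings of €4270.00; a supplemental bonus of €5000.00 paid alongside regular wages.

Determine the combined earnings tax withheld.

€2219.07

Earnings Tax: taxable = €4270.00
  €342.60 + 20.18% × (€4270.00 − €2900.00) = €342.60 + 20.18% × €1370.00 = €619.07
Supplemental (32% flat on bonus): 32% × €5000.00 = €1600.00
Total earnings tax: €619.07 + €1600.00 = €2219.07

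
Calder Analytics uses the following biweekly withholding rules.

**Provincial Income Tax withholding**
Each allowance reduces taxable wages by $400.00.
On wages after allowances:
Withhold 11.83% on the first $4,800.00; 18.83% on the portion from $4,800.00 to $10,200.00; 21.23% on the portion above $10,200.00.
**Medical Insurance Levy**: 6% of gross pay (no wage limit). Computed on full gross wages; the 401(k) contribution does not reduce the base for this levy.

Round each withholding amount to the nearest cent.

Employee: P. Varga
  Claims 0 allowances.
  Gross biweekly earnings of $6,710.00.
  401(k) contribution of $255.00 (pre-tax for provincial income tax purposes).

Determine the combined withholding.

Provincial Income Tax: taxable = $6,710.00 − $255.00 = $6,455.00
  $567.84 + 18.83% × ($6,455.00 − $4,800.00) = $567.84 + 18.83% × $1,655.00 = $879.48
Medical Insurance Levy: 6% × $6,710.00 = $402.60
Total: $879.48 + $402.60 = $1,282.08

$1,282.08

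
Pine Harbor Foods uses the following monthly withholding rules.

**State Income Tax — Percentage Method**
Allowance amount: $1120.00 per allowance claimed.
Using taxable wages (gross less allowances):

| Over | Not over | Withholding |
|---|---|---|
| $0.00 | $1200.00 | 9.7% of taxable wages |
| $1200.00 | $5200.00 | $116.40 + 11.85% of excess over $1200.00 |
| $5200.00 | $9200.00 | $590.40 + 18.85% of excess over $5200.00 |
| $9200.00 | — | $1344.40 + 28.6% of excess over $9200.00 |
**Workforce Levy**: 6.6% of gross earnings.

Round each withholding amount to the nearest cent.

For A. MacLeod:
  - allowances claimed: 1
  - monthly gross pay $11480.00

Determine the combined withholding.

State Income Tax: taxable = $11480.00 − 1×$1120.00 = $10360.00
  $1344.40 + 28.6% × ($10360.00 − $9200.00) = $1344.40 + 28.6% × $1160.00 = $1676.16
Workforce Levy: 6.6% × $11480.00 = $757.68
Total: $1676.16 + $757.68 = $2433.84

$2433.84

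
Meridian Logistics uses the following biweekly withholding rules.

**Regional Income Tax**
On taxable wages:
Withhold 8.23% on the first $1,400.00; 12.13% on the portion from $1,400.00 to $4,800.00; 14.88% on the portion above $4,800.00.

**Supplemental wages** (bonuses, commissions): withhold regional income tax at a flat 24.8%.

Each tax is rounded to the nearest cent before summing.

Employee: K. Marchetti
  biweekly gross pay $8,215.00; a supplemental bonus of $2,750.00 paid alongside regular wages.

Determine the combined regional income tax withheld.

Regional Income Tax: taxable = $8,215.00
  $527.64 + 14.88% × ($8,215.00 − $4,800.00) = $527.64 + 14.88% × $3,415.00 = $1,035.79
Supplemental (24.8% flat on bonus): 24.8% × $2,750.00 = $682.00
Total regional income tax: $1,035.79 + $682.00 = $1,717.79

$1,717.79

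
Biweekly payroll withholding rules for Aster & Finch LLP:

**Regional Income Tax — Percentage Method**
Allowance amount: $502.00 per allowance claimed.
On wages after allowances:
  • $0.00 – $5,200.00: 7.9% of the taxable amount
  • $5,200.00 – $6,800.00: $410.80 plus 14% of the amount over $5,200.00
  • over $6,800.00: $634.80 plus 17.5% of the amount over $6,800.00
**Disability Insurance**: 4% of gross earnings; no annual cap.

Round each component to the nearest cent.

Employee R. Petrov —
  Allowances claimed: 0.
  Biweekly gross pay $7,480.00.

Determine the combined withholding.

$1,053.00

Regional Income Tax: taxable = $7,480.00
  $634.80 + 17.5% × ($7,480.00 − $6,800.00) = $634.80 + 17.5% × $680.00 = $753.80
Disability Insurance: 4% × $7,480.00 = $299.20
Total: $753.80 + $299.20 = $1,053.00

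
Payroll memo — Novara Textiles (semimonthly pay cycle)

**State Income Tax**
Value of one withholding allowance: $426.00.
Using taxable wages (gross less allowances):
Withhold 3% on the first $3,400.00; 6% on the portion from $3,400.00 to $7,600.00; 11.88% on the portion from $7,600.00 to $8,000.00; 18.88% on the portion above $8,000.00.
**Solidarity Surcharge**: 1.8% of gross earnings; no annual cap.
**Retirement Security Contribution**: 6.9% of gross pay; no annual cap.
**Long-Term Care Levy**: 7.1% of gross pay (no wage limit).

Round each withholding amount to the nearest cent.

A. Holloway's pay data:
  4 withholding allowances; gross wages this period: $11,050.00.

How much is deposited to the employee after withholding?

$8,648.46

State Income Tax: taxable = $11,050.00 − 4×$426.00 = $9,346.00
  $401.52 + 18.88% × ($9,346.00 − $8,000.00) = $401.52 + 18.88% × $1,346.00 = $655.64
Solidarity Surcharge: 1.8% × $11,050.00 = $198.90
Retirement Security Contribution: 6.9% × $11,050.00 = $762.45
Long-Term Care Levy: 7.1% × $11,050.00 = $784.55
Total withheld: $655.64 + $198.90 + $762.45 + $784.55 = $2,401.54
Net pay: $11,050.00 − $2,401.54 = $8,648.46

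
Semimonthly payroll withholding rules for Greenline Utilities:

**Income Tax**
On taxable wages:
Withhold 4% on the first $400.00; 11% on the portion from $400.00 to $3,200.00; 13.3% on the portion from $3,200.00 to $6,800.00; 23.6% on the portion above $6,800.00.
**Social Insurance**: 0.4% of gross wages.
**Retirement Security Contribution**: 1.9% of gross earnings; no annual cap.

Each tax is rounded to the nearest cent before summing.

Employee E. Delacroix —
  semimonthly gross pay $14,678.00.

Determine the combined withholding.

$2,999.60

Income Tax: taxable = $14,678.00
  $802.80 + 23.6% × ($14,678.00 − $6,800.00) = $802.80 + 23.6% × $7,878.00 = $2,662.01
Social Insurance: 0.4% × $14,678.00 = $58.71
Retirement Security Contribution: 1.9% × $14,678.00 = $278.88
Total: $2,662.01 + $58.71 + $278.88 = $2,999.60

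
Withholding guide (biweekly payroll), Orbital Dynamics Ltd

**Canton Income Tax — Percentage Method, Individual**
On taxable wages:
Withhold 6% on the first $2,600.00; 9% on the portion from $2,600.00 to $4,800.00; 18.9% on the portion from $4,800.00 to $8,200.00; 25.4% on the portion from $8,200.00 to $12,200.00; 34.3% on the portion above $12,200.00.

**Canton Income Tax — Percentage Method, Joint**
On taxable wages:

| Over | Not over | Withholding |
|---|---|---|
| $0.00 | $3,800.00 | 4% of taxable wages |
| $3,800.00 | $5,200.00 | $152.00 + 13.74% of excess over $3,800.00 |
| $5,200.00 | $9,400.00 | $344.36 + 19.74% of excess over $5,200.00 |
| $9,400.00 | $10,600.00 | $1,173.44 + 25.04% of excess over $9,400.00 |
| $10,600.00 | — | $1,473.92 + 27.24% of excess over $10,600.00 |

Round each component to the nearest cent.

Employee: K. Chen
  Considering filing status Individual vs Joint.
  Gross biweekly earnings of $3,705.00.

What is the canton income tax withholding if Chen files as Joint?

$148.20

Canton Income Tax (Joint): taxable = $3,705.00
  4% × $3,705.00 = $148.20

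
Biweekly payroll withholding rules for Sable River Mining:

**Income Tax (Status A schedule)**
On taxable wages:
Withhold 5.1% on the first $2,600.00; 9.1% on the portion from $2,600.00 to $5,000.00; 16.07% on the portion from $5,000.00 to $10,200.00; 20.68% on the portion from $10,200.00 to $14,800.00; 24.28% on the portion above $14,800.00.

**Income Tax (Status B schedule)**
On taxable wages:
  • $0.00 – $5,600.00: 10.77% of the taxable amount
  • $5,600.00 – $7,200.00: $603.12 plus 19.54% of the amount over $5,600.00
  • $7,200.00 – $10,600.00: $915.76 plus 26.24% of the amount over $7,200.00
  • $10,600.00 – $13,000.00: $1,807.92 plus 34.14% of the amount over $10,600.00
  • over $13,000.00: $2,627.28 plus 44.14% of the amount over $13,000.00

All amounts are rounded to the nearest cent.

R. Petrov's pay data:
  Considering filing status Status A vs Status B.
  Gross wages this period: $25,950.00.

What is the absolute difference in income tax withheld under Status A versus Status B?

$3,498.27

Income Tax (Status A): taxable = $25,950.00
  $2,137.92 + 24.28% × ($25,950.00 − $14,800.00) = $2,137.92 + 24.28% × $11,150.00 = $4,845.14
Income Tax (Status B): taxable = $25,950.00
  $2,627.28 + 44.14% × ($25,950.00 − $13,000.00) = $2,627.28 + 44.14% × $12,950.00 = $8,343.41
Difference: |$4,845.14 − $8,343.41| = $3,498.27 (higher under Status B)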